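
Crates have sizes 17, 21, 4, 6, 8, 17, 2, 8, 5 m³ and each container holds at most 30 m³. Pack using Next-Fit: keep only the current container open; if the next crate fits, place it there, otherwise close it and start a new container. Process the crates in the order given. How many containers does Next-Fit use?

5

17 m³ → container 1 (remaining 13 m³)
21 m³ → container 2 (remaining 9 m³)
4 m³ → container 2 (remaining 5 m³)
6 m³ → container 3 (remaining 24 m³)
8 m³ → container 3 (remaining 16 m³)
17 m³ → container 4 (remaining 13 m³)
2 m³ → container 4 (remaining 11 m³)
8 m³ → container 4 (remaining 3 m³)
5 m³ → container 5 (remaining 25 m³)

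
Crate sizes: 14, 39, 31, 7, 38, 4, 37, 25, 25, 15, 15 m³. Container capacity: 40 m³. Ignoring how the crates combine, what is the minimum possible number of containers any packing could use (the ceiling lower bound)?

7 containers

Total size = 14 + 39 + 31 + 7 + 38 + 4 + 37 + 25 + 25 + 15 + 15 = 250 m³.
⌈250 / 40⌉ = 7.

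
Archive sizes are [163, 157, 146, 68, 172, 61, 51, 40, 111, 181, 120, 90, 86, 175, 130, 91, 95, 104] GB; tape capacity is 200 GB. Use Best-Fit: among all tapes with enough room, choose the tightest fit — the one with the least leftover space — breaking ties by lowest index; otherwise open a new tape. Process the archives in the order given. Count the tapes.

163 GB → tape 1 (remaining 37 GB)
157 GB → tape 2 (remaining 43 GB)
146 GB → tape 3 (remaining 54 GB)
68 GB → tape 4 (remaining 132 GB)
172 GB → tape 5 (remaining 28 GB)
61 GB → tape 4 (remaining 71 GB)
51 GB → tape 3 (remaining 3 GB)
40 GB → tape 2 (remaining 3 GB)
111 GB → tape 6 (remaining 89 GB)
181 GB → tape 7 (remaining 19 GB)
120 GB → tape 8 (remaining 80 GB)
90 GB → tape 9 (remaining 110 GB)
86 GB → tape 6 (remaining 3 GB)
175 GB → tape 10 (remaining 25 GB)
130 GB → tape 11 (remaining 70 GB)
91 GB → tape 9 (remaining 19 GB)
95 GB → tape 12 (remaining 105 GB)
104 GB → tape 12 (remaining 1 GB)

12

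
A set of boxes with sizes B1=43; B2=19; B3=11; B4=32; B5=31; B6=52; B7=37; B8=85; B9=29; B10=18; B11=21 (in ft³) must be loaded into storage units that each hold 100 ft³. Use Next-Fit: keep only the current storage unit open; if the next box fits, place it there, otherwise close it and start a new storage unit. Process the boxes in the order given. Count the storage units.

5

B1 (43 ft³) → storage unit 1 (remaining 57 ft³)
B2 (19 ft³) → storage unit 1 (remaining 38 ft³)
B3 (11 ft³) → storage unit 1 (remaining 27 ft³)
B4 (32 ft³) → storage unit 2 (remaining 68 ft³)
B5 (31 ft³) → storage unit 2 (remaining 37 ft³)
B6 (52 ft³) → storage unit 3 (remaining 48 ft³)
B7 (37 ft³) → storage unit 3 (remaining 11 ft³)
B8 (85 ft³) → storage unit 4 (remaining 15 ft³)
B9 (29 ft³) → storage unit 5 (remaining 71 ft³)
B10 (18 ft³) → storage unit 5 (remaining 53 ft³)
B11 (21 ft³) → storage unit 5 (remaining 32 ft³)
Final storage units: [43,19,11] [32,31] [52,37] [85] [29,18,21].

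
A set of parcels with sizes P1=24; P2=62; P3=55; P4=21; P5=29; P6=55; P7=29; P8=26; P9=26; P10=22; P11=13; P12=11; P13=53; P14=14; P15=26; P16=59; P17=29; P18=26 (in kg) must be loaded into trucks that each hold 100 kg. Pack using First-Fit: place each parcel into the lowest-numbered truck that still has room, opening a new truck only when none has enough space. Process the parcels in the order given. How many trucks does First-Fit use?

Put P1 (24 kg) in truck 1; 76 kg remain.
Put P2 (62 kg) in truck 1; 14 kg remain.
Put P3 (55 kg) in truck 2; 45 kg remain.
Put P4 (21 kg) in truck 2; 24 kg remain.
Put P5 (29 kg) in truck 3; 71 kg remain.
Put P6 (55 kg) in truck 3; 16 kg remain.
Put P7 (29 kg) in truck 4; 71 kg remain.
Put P8 (26 kg) in truck 4; 45 kg remain.
Put P9 (26 kg) in truck 4; 19 kg remain.
Put P10 (22 kg) in truck 2; 2 kg remain.
Put P11 (13 kg) in truck 1; 1 kg remain.
Put P12 (11 kg) in truck 3; 5 kg remain.
Put P13 (53 kg) in truck 5; 47 kg remain.
Put P14 (14 kg) in truck 4; 5 kg remain.
Put P15 (26 kg) in truck 5; 21 kg remain.
Put P16 (59 kg) in truck 6; 41 kg remain.
Put P17 (29 kg) in truck 6; 12 kg remain.
Put P18 (26 kg) in truck 7; 74 kg remain.

7 trucks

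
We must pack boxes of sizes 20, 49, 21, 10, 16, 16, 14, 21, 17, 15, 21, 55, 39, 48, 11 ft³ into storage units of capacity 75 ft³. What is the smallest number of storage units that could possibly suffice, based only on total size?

5

Total size = 20 + 49 + 21 + 10 + 16 + 16 + 14 + 21 + 17 + 15 + 21 + 55 + 39 + 48 + 11 = 373 ft³.
⌈373 / 75⌉ = 5.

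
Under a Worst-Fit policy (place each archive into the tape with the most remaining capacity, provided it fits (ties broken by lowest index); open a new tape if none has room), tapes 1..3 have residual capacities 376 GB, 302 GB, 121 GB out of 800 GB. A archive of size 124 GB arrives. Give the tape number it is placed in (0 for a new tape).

Tapes with room: tape 1 (376 GB), tape 2 (302 GB).
Most room is tape 1 with 376 GB free.

1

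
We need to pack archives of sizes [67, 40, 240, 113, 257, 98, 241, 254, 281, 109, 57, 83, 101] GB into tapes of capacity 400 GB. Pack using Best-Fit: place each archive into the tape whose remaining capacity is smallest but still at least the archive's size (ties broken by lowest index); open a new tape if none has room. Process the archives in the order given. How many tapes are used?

67 GB → tape 1 (remaining 333 GB)
40 GB → tape 1 (remaining 293 GB)
240 GB → tape 1 (remaining 53 GB)
113 GB → tape 2 (remaining 287 GB)
257 GB → tape 2 (remaining 30 GB)
98 GB → tape 3 (remaining 302 GB)
241 GB → tape 3 (remaining 61 GB)
254 GB → tape 4 (remaining 146 GB)
281 GB → tape 5 (remaining 119 GB)
109 GB → tape 5 (remaining 10 GB)
57 GB → tape 3 (remaining 4 GB)
83 GB → tape 4 (remaining 63 GB)
101 GB → tape 6 (remaining 299 GB)

6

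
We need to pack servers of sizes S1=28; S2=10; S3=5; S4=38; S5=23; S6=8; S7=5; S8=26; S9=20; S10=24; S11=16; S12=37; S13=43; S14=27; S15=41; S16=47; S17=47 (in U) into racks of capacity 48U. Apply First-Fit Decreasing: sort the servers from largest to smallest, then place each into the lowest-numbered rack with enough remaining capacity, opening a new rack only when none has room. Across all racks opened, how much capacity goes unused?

Sorted descending: 47, 47, 43, 41, 38, 37, 28, 27, 26, 24, 23, 20, 16, 10, 8, 5, 5.
rack 1: place 47U, 1U left
rack 2: place 47U, 1U left
rack 3: place 43U, 5U left
rack 4: place 41U, 7U left
rack 5: place 38U, 10U left
rack 6: place 37U, 11U left
rack 7: place 28U, 20U left
rack 8: place 27U, 21U left
rack 9: place 26U, 22U left
rack 10: place 24U, 24U left
rack 10: place 23U, 1U left
rack 7: place 20U, 0U left
rack 8: place 16U, 5U left
rack 5: place 10U, 0U left
rack 6: place 8U, 3U left
rack 3: place 5U, 0U left
rack 4: place 5U, 2U left
10 racks × 48U = 480U; used 445U; unused 35U.

35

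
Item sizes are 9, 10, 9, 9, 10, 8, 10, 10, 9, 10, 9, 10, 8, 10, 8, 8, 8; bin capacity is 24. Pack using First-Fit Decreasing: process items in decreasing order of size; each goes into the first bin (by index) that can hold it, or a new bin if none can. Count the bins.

8 bins

Sorted descending: 10, 10, 10, 10, 10, 10, 10, 9, 9, 9, 9, 9, 8, 8, 8, 8, 8.
Put 10 in bin 1; 14 remain.
Put 10 in bin 1; 4 remain.
Put 10 in bin 2; 14 remain.
Put 10 in bin 2; 4 remain.
Put 10 in bin 3; 14 remain.
Put 10 in bin 3; 4 remain.
Put 10 in bin 4; 14 remain.
Put 9 in bin 4; 5 remain.
Put 9 in bin 5; 15 remain.
Put 9 in bin 5; 6 remain.
Put 9 in bin 6; 15 remain.
Put 9 in bin 6; 6 remain.
Put 8 in bin 7; 16 remain.
Put 8 in bin 7; 8 remain.
Put 8 in bin 7; 0 remain.
Put 8 in bin 8; 16 remain.
Put 8 in bin 8; 8 remain.
Final bins: [10,10] [10,10] [10,10] [10,9] [9,9] [9,9] [8,8,8] [8,8].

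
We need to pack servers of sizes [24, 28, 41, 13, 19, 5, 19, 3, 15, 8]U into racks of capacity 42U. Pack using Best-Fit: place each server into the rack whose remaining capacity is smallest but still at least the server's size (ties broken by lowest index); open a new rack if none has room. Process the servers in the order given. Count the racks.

5

rack 1: place 24U, 18U left
rack 2: place 28U, 14U left
rack 3: place 41U, 1U left
rack 2: place 13U, 1U left
rack 4: place 19U, 23U left
rack 1: place 5U, 13U left
rack 4: place 19U, 4U left
rack 4: place 3U, 1U left
rack 5: place 15U, 27U left
rack 1: place 8U, 5U left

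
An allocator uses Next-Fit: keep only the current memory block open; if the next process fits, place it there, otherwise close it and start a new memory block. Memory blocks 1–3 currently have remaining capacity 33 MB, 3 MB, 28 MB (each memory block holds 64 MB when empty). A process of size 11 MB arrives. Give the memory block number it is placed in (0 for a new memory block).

3

Next-Fit only looks at memory block 3, which has 28 MB free.
11 MB fits there.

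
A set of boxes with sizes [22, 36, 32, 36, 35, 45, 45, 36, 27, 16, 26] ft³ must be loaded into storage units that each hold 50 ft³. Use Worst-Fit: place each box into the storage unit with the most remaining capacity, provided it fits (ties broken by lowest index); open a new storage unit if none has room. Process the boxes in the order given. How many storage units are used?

22 ft³ → storage unit 1 (remaining 28 ft³)
36 ft³ → storage unit 2 (remaining 14 ft³)
32 ft³ → storage unit 3 (remaining 18 ft³)
36 ft³ → storage unit 4 (remaining 14 ft³)
35 ft³ → storage unit 5 (remaining 15 ft³)
45 ft³ → storage unit 6 (remaining 5 ft³)
45 ft³ → storage unit 7 (remaining 5 ft³)
36 ft³ → storage unit 8 (remaining 14 ft³)
27 ft³ → storage unit 1 (remaining 1 ft³)
16 ft³ → storage unit 3 (remaining 2 ft³)
26 ft³ → storage unit 9 (remaining 24 ft³)
Final storage units: [22,27] [36] [32,16] [36] [35] [45] [45] [36] [26].

9 storage units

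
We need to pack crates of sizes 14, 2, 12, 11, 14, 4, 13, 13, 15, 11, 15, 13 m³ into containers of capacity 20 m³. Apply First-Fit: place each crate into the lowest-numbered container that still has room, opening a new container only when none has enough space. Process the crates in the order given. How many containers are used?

10

14 m³ → container 1 (remaining 6 m³)
2 m³ → container 1 (remaining 4 m³)
12 m³ → container 2 (remaining 8 m³)
11 m³ → container 3 (remaining 9 m³)
14 m³ → container 4 (remaining 6 m³)
4 m³ → container 1 (remaining 0 m³)
13 m³ → container 5 (remaining 7 m³)
13 m³ → container 6 (remaining 7 m³)
15 m³ → container 7 (remaining 5 m³)
11 m³ → container 8 (remaining 9 m³)
15 m³ → container 9 (remaining 5 m³)
13 m³ → container 10 (remaining 7 m³)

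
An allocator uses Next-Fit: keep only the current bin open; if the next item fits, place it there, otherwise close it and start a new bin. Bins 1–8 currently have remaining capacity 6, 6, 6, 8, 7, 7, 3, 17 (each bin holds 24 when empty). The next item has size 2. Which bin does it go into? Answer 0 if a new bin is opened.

8

Next-Fit only looks at bin 8, which has 17 free.
2 fits there.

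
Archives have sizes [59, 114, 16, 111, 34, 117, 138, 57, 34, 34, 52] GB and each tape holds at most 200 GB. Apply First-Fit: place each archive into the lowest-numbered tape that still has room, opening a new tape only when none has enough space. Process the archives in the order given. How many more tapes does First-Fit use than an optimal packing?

First-Fit: [59,114,16] [111,34,34] [117,57] [138,34] [52] → 5 tapes.
Total size 766 GB; any packing needs at least ⌈766/200⌉ = 4 tapes.
An optimal packing achieves that bound: [138,59] [117,57,16] [114,52,34] [111,34,34] → 4 tapes.
Excess: 5 − 4 = 1.

1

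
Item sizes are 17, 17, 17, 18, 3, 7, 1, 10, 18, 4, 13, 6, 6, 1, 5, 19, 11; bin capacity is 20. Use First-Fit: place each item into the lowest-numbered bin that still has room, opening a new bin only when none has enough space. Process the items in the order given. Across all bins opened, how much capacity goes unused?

Put 17 in bin 1; 3 remain.
Put 17 in bin 2; 3 remain.
Put 17 in bin 3; 3 remain.
Put 18 in bin 4; 2 remain.
Put 3 in bin 1; 0 remain.
Put 7 in bin 5; 13 remain.
Put 1 in bin 2; 2 remain.
Put 10 in bin 5; 3 remain.
Put 18 in bin 6; 2 remain.
Put 4 in bin 7; 16 remain.
Put 13 in bin 7; 3 remain.
Put 6 in bin 8; 14 remain.
Put 6 in bin 8; 8 remain.
Put 1 in bin 2; 1 remain.
Put 5 in bin 8; 3 remain.
Put 19 in bin 9; 1 remain.
Put 11 in bin 10; 9 remain.
10 bins × 20 = 200; used 173; unused 27.

27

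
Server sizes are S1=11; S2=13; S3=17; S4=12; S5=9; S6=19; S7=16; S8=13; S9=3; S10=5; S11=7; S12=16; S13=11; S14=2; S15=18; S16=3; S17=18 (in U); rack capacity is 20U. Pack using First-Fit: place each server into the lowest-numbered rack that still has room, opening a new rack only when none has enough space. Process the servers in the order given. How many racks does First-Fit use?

S1 (11U) → rack 1 (remaining 9U)
S2 (13U) → rack 2 (remaining 7U)
S3 (17U) → rack 3 (remaining 3U)
S4 (12U) → rack 4 (remaining 8U)
S5 (9U) → rack 1 (remaining 0U)
S6 (19U) → rack 5 (remaining 1U)
S7 (16U) → rack 6 (remaining 4U)
S8 (13U) → rack 7 (remaining 7U)
S9 (3U) → rack 2 (remaining 4U)
S10 (5U) → rack 4 (remaining 3U)
S11 (7U) → rack 7 (remaining 0U)
S12 (16U) → rack 8 (remaining 4U)
S13 (11U) → rack 9 (remaining 9U)
S14 (2U) → rack 2 (remaining 2U)
S15 (18U) → rack 10 (remaining 2U)
S16 (3U) → rack 3 (remaining 0U)
S17 (18U) → rack 11 (remaining 2U)
Final racks: [11,9] [13,3,2] [17,3] [12,5] [19] [16] [13,7] [16] [11] [18] [18].

11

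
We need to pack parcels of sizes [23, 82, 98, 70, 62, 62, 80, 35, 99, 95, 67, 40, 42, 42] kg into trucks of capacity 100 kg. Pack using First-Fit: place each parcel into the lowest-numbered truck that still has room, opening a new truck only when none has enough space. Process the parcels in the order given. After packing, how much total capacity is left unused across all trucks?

Put 23 kg in truck 1; 77 kg remain.
Put 82 kg in truck 2; 18 kg remain.
Put 98 kg in truck 3; 2 kg remain.
Put 70 kg in truck 1; 7 kg remain.
Put 62 kg in truck 4; 38 kg remain.
Put 62 kg in truck 5; 38 kg remain.
Put 80 kg in truck 6; 20 kg remain.
Put 35 kg in truck 4; 3 kg remain.
Put 99 kg in truck 7; 1 kg remain.
Put 95 kg in truck 8; 5 kg remain.
Put 67 kg in truck 9; 33 kg remain.
Put 40 kg in truck 10; 60 kg remain.
Put 42 kg in truck 10; 18 kg remain.
Put 42 kg in truck 11; 58 kg remain.
11 trucks × 100 kg = 1100 kg; used 897 kg; unused 203 kg.

203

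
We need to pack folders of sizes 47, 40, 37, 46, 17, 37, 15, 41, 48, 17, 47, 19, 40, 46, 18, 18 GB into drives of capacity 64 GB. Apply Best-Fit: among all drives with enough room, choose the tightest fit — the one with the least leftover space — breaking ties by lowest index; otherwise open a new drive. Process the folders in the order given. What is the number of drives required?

10

drive 1: place 47 GB, 17 GB left
drive 2: place 40 GB, 24 GB left
drive 3: place 37 GB, 27 GB left
drive 4: place 46 GB, 18 GB left
drive 1: place 17 GB, 0 GB left
drive 5: place 37 GB, 27 GB left
drive 4: place 15 GB, 3 GB left
drive 6: place 41 GB, 23 GB left
drive 7: place 48 GB, 16 GB left
drive 6: place 17 GB, 6 GB left
drive 8: place 47 GB, 17 GB left
drive 2: place 19 GB, 5 GB left
drive 9: place 40 GB, 24 GB left
drive 10: place 46 GB, 18 GB left
drive 10: place 18 GB, 0 GB left
drive 9: place 18 GB, 6 GB left
Final drives: [47,17] [40,19] [37] [46,15] [37] [41,17] [48] [47] [40,18] [46,18].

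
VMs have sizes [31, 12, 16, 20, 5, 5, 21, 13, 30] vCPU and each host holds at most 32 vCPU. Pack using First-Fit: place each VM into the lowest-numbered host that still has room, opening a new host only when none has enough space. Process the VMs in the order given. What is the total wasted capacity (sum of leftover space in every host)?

39

Put 31 vCPU in host 1; 1 vCPU remain.
Put 12 vCPU in host 2; 20 vCPU remain.
Put 16 vCPU in host 2; 4 vCPU remain.
Put 20 vCPU in host 3; 12 vCPU remain.
Put 5 vCPU in host 3; 7 vCPU remain.
Put 5 vCPU in host 3; 2 vCPU remain.
Put 21 vCPU in host 4; 11 vCPU remain.
Put 13 vCPU in host 5; 19 vCPU remain.
Put 30 vCPU in host 6; 2 vCPU remain.
6 hosts × 32 vCPU = 192 vCPU; used 153 vCPU; unused 39 vCPU.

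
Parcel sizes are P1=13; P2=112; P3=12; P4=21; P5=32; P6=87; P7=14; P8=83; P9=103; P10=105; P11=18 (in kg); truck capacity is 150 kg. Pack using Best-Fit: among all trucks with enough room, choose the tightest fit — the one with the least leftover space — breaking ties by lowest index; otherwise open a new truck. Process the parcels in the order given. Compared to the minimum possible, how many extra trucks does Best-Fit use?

0

Best-Fit: [13,112,12] [21,32,87] [14,83] [103] [105,18] → 5 trucks.
5 parcels exceed 75 kg (half the capacity), and no two of those can share a truck, so at least 5 trucks are needed.
So 5 is already optimal.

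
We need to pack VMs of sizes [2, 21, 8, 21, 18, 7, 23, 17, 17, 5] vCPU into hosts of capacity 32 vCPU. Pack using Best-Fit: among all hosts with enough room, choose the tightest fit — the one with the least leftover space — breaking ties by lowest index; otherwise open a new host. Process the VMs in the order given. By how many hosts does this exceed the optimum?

Best-Fit: [2,21,8] [21,7] [18] [23,5] [17] [17] → 6 hosts.
6 VMs exceed 16 vCPU (half the capacity), and no two of those can share a host, so at least 6 hosts are needed.
So 6 is already optimal.

0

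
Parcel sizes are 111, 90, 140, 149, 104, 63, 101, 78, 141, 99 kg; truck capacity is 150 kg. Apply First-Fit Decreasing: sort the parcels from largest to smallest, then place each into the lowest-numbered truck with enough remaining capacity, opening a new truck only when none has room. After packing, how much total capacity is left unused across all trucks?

Sorted descending: 149, 141, 140, 111, 104, 101, 99, 90, 78, 63.
149 kg → truck 1 (remaining 1 kg)
141 kg → truck 2 (remaining 9 kg)
140 kg → truck 3 (remaining 10 kg)
111 kg → truck 4 (remaining 39 kg)
104 kg → truck 5 (remaining 46 kg)
101 kg → truck 6 (remaining 49 kg)
99 kg → truck 7 (remaining 51 kg)
90 kg → truck 8 (remaining 60 kg)
78 kg → truck 9 (remaining 72 kg)
63 kg → truck 9 (remaining 9 kg)
9 trucks × 150 kg = 1350 kg; used 1076 kg; unused 274 kg.

274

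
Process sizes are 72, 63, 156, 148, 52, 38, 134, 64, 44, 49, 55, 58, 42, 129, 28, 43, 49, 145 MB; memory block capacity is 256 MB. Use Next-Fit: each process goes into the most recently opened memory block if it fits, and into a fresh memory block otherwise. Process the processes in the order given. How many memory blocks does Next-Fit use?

7

72 MB → memory block 1 (remaining 184 MB)
63 MB → memory block 1 (remaining 121 MB)
156 MB → memory block 2 (remaining 100 MB)
148 MB → memory block 3 (remaining 108 MB)
52 MB → memory block 3 (remaining 56 MB)
38 MB → memory block 3 (remaining 18 MB)
134 MB → memory block 4 (remaining 122 MB)
64 MB → memory block 4 (remaining 58 MB)
44 MB → memory block 4 (remaining 14 MB)
49 MB → memory block 5 (remaining 207 MB)
55 MB → memory block 5 (remaining 152 MB)
58 MB → memory block 5 (remaining 94 MB)
42 MB → memory block 5 (remaining 52 MB)
129 MB → memory block 6 (remaining 127 MB)
28 MB → memory block 6 (remaining 99 MB)
43 MB → memory block 6 (remaining 56 MB)
49 MB → memory block 6 (remaining 7 MB)
145 MB → memory block 7 (remaining 111 MB)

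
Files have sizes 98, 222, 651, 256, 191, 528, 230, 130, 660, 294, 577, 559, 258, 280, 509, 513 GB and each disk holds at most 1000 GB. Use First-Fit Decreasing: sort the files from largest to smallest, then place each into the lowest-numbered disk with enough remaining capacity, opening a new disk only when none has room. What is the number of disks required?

Sorted descending: 660, 651, 577, 559, 528, 513, 509, 294, 280, 258, 256, 230, 222, 191, 130, 98.
660 GB → disk 1 (remaining 340 GB)
651 GB → disk 2 (remaining 349 GB)
577 GB → disk 3 (remaining 423 GB)
559 GB → disk 4 (remaining 441 GB)
528 GB → disk 5 (remaining 472 GB)
513 GB → disk 6 (remaining 487 GB)
509 GB → disk 7 (remaining 491 GB)
294 GB → disk 1 (remaining 46 GB)
280 GB → disk 2 (remaining 69 GB)
258 GB → disk 3 (remaining 165 GB)
256 GB → disk 4 (remaining 185 GB)
230 GB → disk 5 (remaining 242 GB)
222 GB → disk 5 (remaining 20 GB)
191 GB → disk 6 (remaining 296 GB)
130 GB → disk 3 (remaining 35 GB)
98 GB → disk 4 (remaining 87 GB)
Final disks: [660,294] [651,280] [577,258,130] [559,256,98] [528,230,222] [513,191] [509].

7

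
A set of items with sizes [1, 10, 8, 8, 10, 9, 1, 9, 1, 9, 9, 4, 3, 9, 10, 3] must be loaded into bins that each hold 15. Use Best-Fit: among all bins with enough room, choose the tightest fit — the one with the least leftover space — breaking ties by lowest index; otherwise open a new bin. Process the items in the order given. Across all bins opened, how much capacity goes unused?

Put 1 in bin 1; 14 remain.
Put 10 in bin 1; 4 remain.
Put 8 in bin 2; 7 remain.
Put 8 in bin 3; 7 remain.
Put 10 in bin 4; 5 remain.
Put 9 in bin 5; 6 remain.
Put 1 in bin 1; 3 remain.
Put 9 in bin 6; 6 remain.
Put 1 in bin 1; 2 remain.
Put 9 in bin 7; 6 remain.
Put 9 in bin 8; 6 remain.
Put 4 in bin 4; 1 remain.
Put 3 in bin 5; 3 remain.
Put 9 in bin 9; 6 remain.
Put 10 in bin 10; 5 remain.
Put 3 in bin 5; 0 remain.
10 bins × 15 = 150; used 104; unused 46.

46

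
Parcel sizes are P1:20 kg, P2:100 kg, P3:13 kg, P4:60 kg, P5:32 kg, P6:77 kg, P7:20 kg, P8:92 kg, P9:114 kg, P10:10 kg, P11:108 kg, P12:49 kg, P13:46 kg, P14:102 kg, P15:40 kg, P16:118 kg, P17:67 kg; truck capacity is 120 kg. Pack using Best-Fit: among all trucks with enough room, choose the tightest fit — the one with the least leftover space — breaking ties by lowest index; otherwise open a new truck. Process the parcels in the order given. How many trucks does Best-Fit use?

truck 1: place P1 (20 kg), 100 kg left
truck 1: place P2 (100 kg), 0 kg left
truck 2: place P3 (13 kg), 107 kg left
truck 2: place P4 (60 kg), 47 kg left
truck 2: place P5 (32 kg), 15 kg left
truck 3: place P6 (77 kg), 43 kg left
truck 3: place P7 (20 kg), 23 kg left
truck 4: place P8 (92 kg), 28 kg left
truck 5: place P9 (114 kg), 6 kg left
truck 2: place P10 (10 kg), 5 kg left
truck 6: place P11 (108 kg), 12 kg left
truck 7: place P12 (49 kg), 71 kg left
truck 7: place P13 (46 kg), 25 kg left
truck 8: place P14 (102 kg), 18 kg left
truck 9: place P15 (40 kg), 80 kg left
truck 10: place P16 (118 kg), 2 kg left
truck 9: place P17 (67 kg), 13 kg left
Final trucks: [20,100] [13,60,32,10] [77,20] [92] [114] [108] [49,46] [102] [40,67] [118].

10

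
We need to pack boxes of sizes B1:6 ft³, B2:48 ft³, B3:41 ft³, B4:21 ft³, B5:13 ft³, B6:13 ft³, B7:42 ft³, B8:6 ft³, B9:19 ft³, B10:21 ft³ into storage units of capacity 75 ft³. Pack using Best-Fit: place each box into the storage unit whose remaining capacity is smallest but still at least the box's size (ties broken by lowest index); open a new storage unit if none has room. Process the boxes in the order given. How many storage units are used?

storage unit 1: place B1 (6 ft³), 69 ft³ left
storage unit 1: place B2 (48 ft³), 21 ft³ left
storage unit 2: place B3 (41 ft³), 34 ft³ left
storage unit 1: place B4 (21 ft³), 0 ft³ left
storage unit 2: place B5 (13 ft³), 21 ft³ left
storage unit 2: place B6 (13 ft³), 8 ft³ left
storage unit 3: place B7 (42 ft³), 33 ft³ left
storage unit 2: place B8 (6 ft³), 2 ft³ left
storage unit 3: place B9 (19 ft³), 14 ft³ left
storage unit 4: place B10 (21 ft³), 54 ft³ left
Final storage units: [6,48,21] [41,13,13,6] [42,19] [21].

4 storage units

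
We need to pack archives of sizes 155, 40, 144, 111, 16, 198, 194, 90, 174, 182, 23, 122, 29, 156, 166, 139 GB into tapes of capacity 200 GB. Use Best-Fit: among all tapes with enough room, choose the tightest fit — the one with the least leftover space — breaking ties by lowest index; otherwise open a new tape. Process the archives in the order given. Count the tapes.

Put 155 GB in tape 1; 45 GB remain.
Put 40 GB in tape 1; 5 GB remain.
Put 144 GB in tape 2; 56 GB remain.
Put 111 GB in tape 3; 89 GB remain.
Put 16 GB in tape 2; 40 GB remain.
Put 198 GB in tape 4; 2 GB remain.
Put 194 GB in tape 5; 6 GB remain.
Put 90 GB in tape 6; 110 GB remain.
Put 174 GB in tape 7; 26 GB remain.
Put 182 GB in tape 8; 18 GB remain.
Put 23 GB in tape 7; 3 GB remain.
Put 122 GB in tape 9; 78 GB remain.
Put 29 GB in tape 2; 11 GB remain.
Put 156 GB in tape 10; 44 GB remain.
Put 166 GB in tape 11; 34 GB remain.
Put 139 GB in tape 12; 61 GB remain.
Final tapes: [155,40] [144,16,29] [111] [198] [194] [90] [174,23] [182] [122] [156] [166] [139].

12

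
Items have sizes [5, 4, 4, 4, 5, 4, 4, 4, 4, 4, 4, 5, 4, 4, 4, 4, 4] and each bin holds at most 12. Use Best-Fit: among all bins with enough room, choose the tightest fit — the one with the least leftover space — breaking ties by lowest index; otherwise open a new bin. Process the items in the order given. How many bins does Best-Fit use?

7 bins

Put 5 in bin 1; 7 remain.
Put 4 in bin 1; 3 remain.
Put 4 in bin 2; 8 remain.
Put 4 in bin 2; 4 remain.
Put 5 in bin 3; 7 remain.
Put 4 in bin 2; 0 remain.
Put 4 in bin 3; 3 remain.
Put 4 in bin 4; 8 remain.
Put 4 in bin 4; 4 remain.
Put 4 in bin 4; 0 remain.
Put 4 in bin 5; 8 remain.
Put 5 in bin 5; 3 remain.
Put 4 in bin 6; 8 remain.
Put 4 in bin 6; 4 remain.
Put 4 in bin 6; 0 remain.
Put 4 in bin 7; 8 remain.
Put 4 in bin 7; 4 remain.
Final bins: [5,4] [4,4,4] [5,4] [4,4,4] [4,5] [4,4,4] [4,4].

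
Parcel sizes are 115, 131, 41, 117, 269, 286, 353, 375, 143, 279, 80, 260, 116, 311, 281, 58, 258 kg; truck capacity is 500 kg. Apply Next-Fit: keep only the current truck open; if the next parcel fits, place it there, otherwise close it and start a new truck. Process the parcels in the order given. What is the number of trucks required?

10

truck 1: place 115 kg, 385 kg left
truck 1: place 131 kg, 254 kg left
truck 1: place 41 kg, 213 kg left
truck 1: place 117 kg, 96 kg left
truck 2: place 269 kg, 231 kg left
truck 3: place 286 kg, 214 kg left
truck 4: place 353 kg, 147 kg left
truck 5: place 375 kg, 125 kg left
truck 6: place 143 kg, 357 kg left
truck 6: place 279 kg, 78 kg left
truck 7: place 80 kg, 420 kg left
truck 7: place 260 kg, 160 kg left
truck 7: place 116 kg, 44 kg left
truck 8: place 311 kg, 189 kg left
truck 9: place 281 kg, 219 kg left
truck 9: place 58 kg, 161 kg left
truck 10: place 258 kg, 242 kg left
Final trucks: [115,131,41,117] [269] [286] [353] [375] [143,279] [80,260,116] [311] [281,58] [258].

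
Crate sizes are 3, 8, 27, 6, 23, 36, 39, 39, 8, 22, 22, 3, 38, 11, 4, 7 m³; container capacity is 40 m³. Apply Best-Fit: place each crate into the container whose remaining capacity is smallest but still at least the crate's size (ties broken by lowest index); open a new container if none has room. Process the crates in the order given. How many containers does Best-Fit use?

3 m³ → container 1 (remaining 37 m³)
8 m³ → container 1 (remaining 29 m³)
27 m³ → container 1 (remaining 2 m³)
6 m³ → container 2 (remaining 34 m³)
23 m³ → container 2 (remaining 11 m³)
36 m³ → container 3 (remaining 4 m³)
39 m³ → container 4 (remaining 1 m³)
39 m³ → container 5 (remaining 1 m³)
8 m³ → container 2 (remaining 3 m³)
22 m³ → container 6 (remaining 18 m³)
22 m³ → container 7 (remaining 18 m³)
3 m³ → container 2 (remaining 0 m³)
38 m³ → container 8 (remaining 2 m³)
11 m³ → container 6 (remaining 7 m³)
4 m³ → container 3 (remaining 0 m³)
7 m³ → container 6 (remaining 0 m³)
Final containers: [3,8,27] [6,23,8,3] [36,4] [39] [39] [22,11,7] [22] [38].

8 containers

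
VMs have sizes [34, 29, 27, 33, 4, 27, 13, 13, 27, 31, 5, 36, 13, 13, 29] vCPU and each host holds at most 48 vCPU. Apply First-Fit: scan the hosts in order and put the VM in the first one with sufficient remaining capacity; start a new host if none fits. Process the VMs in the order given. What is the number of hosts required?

9

34 vCPU → host 1 (remaining 14 vCPU)
29 vCPU → host 2 (remaining 19 vCPU)
27 vCPU → host 3 (remaining 21 vCPU)
33 vCPU → host 4 (remaining 15 vCPU)
4 vCPU → host 1 (remaining 10 vCPU)
27 vCPU → host 5 (remaining 21 vCPU)
13 vCPU → host 2 (remaining 6 vCPU)
13 vCPU → host 3 (remaining 8 vCPU)
27 vCPU → host 6 (remaining 21 vCPU)
31 vCPU → host 7 (remaining 17 vCPU)
5 vCPU → host 1 (remaining 5 vCPU)
36 vCPU → host 8 (remaining 12 vCPU)
13 vCPU → host 4 (remaining 2 vCPU)
13 vCPU → host 5 (remaining 8 vCPU)
29 vCPU → host 9 (remaining 19 vCPU)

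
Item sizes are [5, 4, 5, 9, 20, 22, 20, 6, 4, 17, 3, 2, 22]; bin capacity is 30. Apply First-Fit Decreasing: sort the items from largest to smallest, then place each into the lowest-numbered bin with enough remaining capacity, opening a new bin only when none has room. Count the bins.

Sorted descending: 22, 22, 20, 20, 17, 9, 6, 5, 5, 4, 4, 3, 2.
Put 22 in bin 1; 8 remain.
Put 22 in bin 2; 8 remain.
Put 20 in bin 3; 10 remain.
Put 20 in bin 4; 10 remain.
Put 17 in bin 5; 13 remain.
Put 9 in bin 3; 1 remain.
Put 6 in bin 1; 2 remain.
Put 5 in bin 2; 3 remain.
Put 5 in bin 4; 5 remain.
Put 4 in bin 4; 1 remain.
Put 4 in bin 5; 9 remain.
Put 3 in bin 2; 0 remain.
Put 2 in bin 1; 0 remain.

5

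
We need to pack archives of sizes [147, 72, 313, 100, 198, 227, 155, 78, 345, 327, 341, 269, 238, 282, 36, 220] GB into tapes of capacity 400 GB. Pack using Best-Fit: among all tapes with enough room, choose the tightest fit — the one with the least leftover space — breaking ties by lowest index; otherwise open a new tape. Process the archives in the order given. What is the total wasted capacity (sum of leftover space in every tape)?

tape 1: place 147 GB, 253 GB left
tape 1: place 72 GB, 181 GB left
tape 2: place 313 GB, 87 GB left
tape 1: place 100 GB, 81 GB left
tape 3: place 198 GB, 202 GB left
tape 4: place 227 GB, 173 GB left
tape 4: place 155 GB, 18 GB left
tape 1: place 78 GB, 3 GB left
tape 5: place 345 GB, 55 GB left
tape 6: place 327 GB, 73 GB left
tape 7: place 341 GB, 59 GB left
tape 8: place 269 GB, 131 GB left
tape 9: place 238 GB, 162 GB left
tape 10: place 282 GB, 118 GB left
tape 5: place 36 GB, 19 GB left
tape 11: place 220 GB, 180 GB left
11 tapes × 400 GB = 4400 GB; used 3348 GB; unused 1052 GB.

1052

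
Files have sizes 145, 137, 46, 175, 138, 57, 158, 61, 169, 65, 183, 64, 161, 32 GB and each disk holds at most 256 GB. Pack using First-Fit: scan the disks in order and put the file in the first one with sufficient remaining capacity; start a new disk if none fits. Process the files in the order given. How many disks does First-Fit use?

8

disk 1: place 145 GB, 111 GB left
disk 2: place 137 GB, 119 GB left
disk 1: place 46 GB, 65 GB left
disk 3: place 175 GB, 81 GB left
disk 4: place 138 GB, 118 GB left
disk 1: place 57 GB, 8 GB left
disk 5: place 158 GB, 98 GB left
disk 2: place 61 GB, 58 GB left
disk 6: place 169 GB, 87 GB left
disk 3: place 65 GB, 16 GB left
disk 7: place 183 GB, 73 GB left
disk 4: place 64 GB, 54 GB left
disk 8: place 161 GB, 95 GB left
disk 2: place 32 GB, 26 GB left
Final disks: [145,46,57] [137,61,32] [175,65] [138,64] [158] [169] [183] [161].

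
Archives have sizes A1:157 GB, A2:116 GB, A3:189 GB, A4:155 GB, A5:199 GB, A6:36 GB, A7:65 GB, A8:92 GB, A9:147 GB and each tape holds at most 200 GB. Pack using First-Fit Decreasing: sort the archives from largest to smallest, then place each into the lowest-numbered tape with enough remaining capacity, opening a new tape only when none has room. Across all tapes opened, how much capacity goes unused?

Sorted descending: 199, 189, 157, 155, 147, 116, 92, 65, 36.
Put 199 GB in tape 1; 1 GB remain.
Put 189 GB in tape 2; 11 GB remain.
Put 157 GB in tape 3; 43 GB remain.
Put 155 GB in tape 4; 45 GB remain.
Put 147 GB in tape 5; 53 GB remain.
Put 116 GB in tape 6; 84 GB remain.
Put 92 GB in tape 7; 108 GB remain.
Put 65 GB in tape 6; 19 GB remain.
Put 36 GB in tape 3; 7 GB remain.
7 tapes × 200 GB = 1400 GB; used 1156 GB; unused 244 GB.

244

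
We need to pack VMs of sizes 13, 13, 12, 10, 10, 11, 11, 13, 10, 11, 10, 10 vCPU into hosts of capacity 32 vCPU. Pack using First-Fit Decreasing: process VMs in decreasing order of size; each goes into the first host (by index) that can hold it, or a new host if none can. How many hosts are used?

5

Sorted descending: 13, 13, 13, 12, 11, 11, 11, 10, 10, 10, 10, 10.
host 1: place 13 vCPU, 19 vCPU left
host 1: place 13 vCPU, 6 vCPU left
host 2: place 13 vCPU, 19 vCPU left
host 2: place 12 vCPU, 7 vCPU left
host 3: place 11 vCPU, 21 vCPU left
host 3: place 11 vCPU, 10 vCPU left
host 4: place 11 vCPU, 21 vCPU left
host 3: place 10 vCPU, 0 vCPU left
host 4: place 10 vCPU, 11 vCPU left
host 4: place 10 vCPU, 1 vCPU left
host 5: place 10 vCPU, 22 vCPU left
host 5: place 10 vCPU, 12 vCPU left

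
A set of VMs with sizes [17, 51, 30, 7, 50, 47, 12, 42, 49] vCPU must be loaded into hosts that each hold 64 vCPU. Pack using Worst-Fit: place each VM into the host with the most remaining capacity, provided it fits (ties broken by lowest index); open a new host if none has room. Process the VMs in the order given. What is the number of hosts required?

host 1: place 17 vCPU, 47 vCPU left
host 2: place 51 vCPU, 13 vCPU left
host 1: place 30 vCPU, 17 vCPU left
host 1: place 7 vCPU, 10 vCPU left
host 3: place 50 vCPU, 14 vCPU left
host 4: place 47 vCPU, 17 vCPU left
host 4: place 12 vCPU, 5 vCPU left
host 5: place 42 vCPU, 22 vCPU left
host 6: place 49 vCPU, 15 vCPU left
Final hosts: [17,30,7] [51] [50] [47,12] [42] [49].

6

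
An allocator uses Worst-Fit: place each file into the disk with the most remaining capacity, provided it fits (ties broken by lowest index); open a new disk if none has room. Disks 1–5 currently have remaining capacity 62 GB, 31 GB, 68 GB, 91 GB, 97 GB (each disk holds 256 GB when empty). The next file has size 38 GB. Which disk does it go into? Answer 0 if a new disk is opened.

Disks with room: disk 1 (62 GB), disk 3 (68 GB), disk 4 (91 GB), disk 5 (97 GB).
Most room is disk 5 with 97 GB free.

5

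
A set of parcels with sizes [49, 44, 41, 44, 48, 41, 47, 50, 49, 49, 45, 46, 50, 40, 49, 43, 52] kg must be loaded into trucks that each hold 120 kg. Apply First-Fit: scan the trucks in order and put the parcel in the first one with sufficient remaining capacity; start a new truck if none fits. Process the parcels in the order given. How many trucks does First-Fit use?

truck 1: place 49 kg, 71 kg left
truck 1: place 44 kg, 27 kg left
truck 2: place 41 kg, 79 kg left
truck 2: place 44 kg, 35 kg left
truck 3: place 48 kg, 72 kg left
truck 3: place 41 kg, 31 kg left
truck 4: place 47 kg, 73 kg left
truck 4: place 50 kg, 23 kg left
truck 5: place 49 kg, 71 kg left
truck 5: place 49 kg, 22 kg left
truck 6: place 45 kg, 75 kg left
truck 6: place 46 kg, 29 kg left
truck 7: place 50 kg, 70 kg left
truck 7: place 40 kg, 30 kg left
truck 8: place 49 kg, 71 kg left
truck 8: place 43 kg, 28 kg left
truck 9: place 52 kg, 68 kg left

9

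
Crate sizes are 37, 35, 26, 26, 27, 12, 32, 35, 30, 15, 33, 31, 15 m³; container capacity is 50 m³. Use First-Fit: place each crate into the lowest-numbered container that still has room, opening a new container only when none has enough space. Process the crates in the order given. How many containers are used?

10

container 1: place 37 m³, 13 m³ left
container 2: place 35 m³, 15 m³ left
container 3: place 26 m³, 24 m³ left
container 4: place 26 m³, 24 m³ left
container 5: place 27 m³, 23 m³ left
container 1: place 12 m³, 1 m³ left
container 6: place 32 m³, 18 m³ left
container 7: place 35 m³, 15 m³ left
container 8: place 30 m³, 20 m³ left
container 2: place 15 m³, 0 m³ left
container 9: place 33 m³, 17 m³ left
container 10: place 31 m³, 19 m³ left
container 3: place 15 m³, 9 m³ left
Final containers: [37,12] [35,15] [26,15] [26] [27] [32] [35] [30] [33] [31].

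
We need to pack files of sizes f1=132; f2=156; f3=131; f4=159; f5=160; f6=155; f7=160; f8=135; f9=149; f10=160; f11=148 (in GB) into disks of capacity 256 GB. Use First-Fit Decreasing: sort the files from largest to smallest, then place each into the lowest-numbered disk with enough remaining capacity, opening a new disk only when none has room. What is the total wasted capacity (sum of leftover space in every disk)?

1171

Sorted descending: 160, 160, 160, 159, 156, 155, 149, 148, 135, 132, 131.
disk 1: place 160 GB, 96 GB left
disk 2: place 160 GB, 96 GB left
disk 3: place 160 GB, 96 GB left
disk 4: place 159 GB, 97 GB left
disk 5: place 156 GB, 100 GB left
disk 6: place 155 GB, 101 GB left
disk 7: place 149 GB, 107 GB left
disk 8: place 148 GB, 108 GB left
disk 9: place 135 GB, 121 GB left
disk 10: place 132 GB, 124 GB left
disk 11: place 131 GB, 125 GB left
11 disks × 256 GB = 2816 GB; used 1645 GB; unused 1171 GB.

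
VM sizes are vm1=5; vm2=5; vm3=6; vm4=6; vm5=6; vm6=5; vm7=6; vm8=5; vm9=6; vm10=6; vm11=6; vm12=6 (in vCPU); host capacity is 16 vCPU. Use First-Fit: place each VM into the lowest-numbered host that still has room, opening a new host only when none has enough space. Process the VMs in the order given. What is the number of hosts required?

5 hosts

host 1: place vm1 (5 vCPU), 11 vCPU left
host 1: place vm2 (5 vCPU), 6 vCPU left
host 1: place vm3 (6 vCPU), 0 vCPU left
host 2: place vm4 (6 vCPU), 10 vCPU left
host 2: place vm5 (6 vCPU), 4 vCPU left
host 3: place vm6 (5 vCPU), 11 vCPU left
host 3: place vm7 (6 vCPU), 5 vCPU left
host 3: place vm8 (5 vCPU), 0 vCPU left
host 4: place vm9 (6 vCPU), 10 vCPU left
host 4: place vm10 (6 vCPU), 4 vCPU left
host 5: place vm11 (6 vCPU), 10 vCPU left
host 5: place vm12 (6 vCPU), 4 vCPU left
Final hosts: [5,5,6] [6,6] [5,6,5] [6,6] [6,6].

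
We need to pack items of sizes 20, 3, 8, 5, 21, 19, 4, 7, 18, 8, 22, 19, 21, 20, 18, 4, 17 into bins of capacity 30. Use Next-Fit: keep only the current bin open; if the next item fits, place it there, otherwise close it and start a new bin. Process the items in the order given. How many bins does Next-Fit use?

11 bins

bin 1: place 20, 10 left
bin 1: place 3, 7 left
bin 2: place 8, 22 left
bin 2: place 5, 17 left
bin 3: place 21, 9 left
bin 4: place 19, 11 left
bin 4: place 4, 7 left
bin 4: place 7, 0 left
bin 5: place 18, 12 left
bin 5: place 8, 4 left
bin 6: place 22, 8 left
bin 7: place 19, 11 left
bin 8: place 21, 9 left
bin 9: place 20, 10 left
bin 10: place 18, 12 left
bin 10: place 4, 8 left
bin 11: place 17, 13 left
Final bins: [20,3] [8,5] [21] [19,4,7] [18,8] [22] [19] [21] [20] [18,4] [17].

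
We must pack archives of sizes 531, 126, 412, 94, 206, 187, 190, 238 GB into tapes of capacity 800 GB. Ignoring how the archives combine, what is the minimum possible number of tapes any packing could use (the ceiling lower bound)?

Total size = 531 + 126 + 412 + 94 + 206 + 187 + 190 + 238 = 1984 GB.
⌈1984 / 800⌉ = 3.

3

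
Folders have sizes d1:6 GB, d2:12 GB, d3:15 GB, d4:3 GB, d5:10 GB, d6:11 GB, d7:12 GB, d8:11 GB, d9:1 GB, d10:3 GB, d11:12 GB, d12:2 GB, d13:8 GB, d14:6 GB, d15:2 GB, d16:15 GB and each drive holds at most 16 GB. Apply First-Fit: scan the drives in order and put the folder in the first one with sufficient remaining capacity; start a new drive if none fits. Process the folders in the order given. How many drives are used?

d1 (6 GB) → drive 1 (remaining 10 GB)
d2 (12 GB) → drive 2 (remaining 4 GB)
d3 (15 GB) → drive 3 (remaining 1 GB)
d4 (3 GB) → drive 1 (remaining 7 GB)
d5 (10 GB) → drive 4 (remaining 6 GB)
d6 (11 GB) → drive 5 (remaining 5 GB)
d7 (12 GB) → drive 6 (remaining 4 GB)
d8 (11 GB) → drive 7 (remaining 5 GB)
d9 (1 GB) → drive 1 (remaining 6 GB)
d10 (3 GB) → drive 1 (remaining 3 GB)
d11 (12 GB) → drive 8 (remaining 4 GB)
d12 (2 GB) → drive 1 (remaining 1 GB)
d13 (8 GB) → drive 9 (remaining 8 GB)
d14 (6 GB) → drive 4 (remaining 0 GB)
d15 (2 GB) → drive 2 (remaining 2 GB)
d16 (15 GB) → drive 10 (remaining 1 GB)

10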